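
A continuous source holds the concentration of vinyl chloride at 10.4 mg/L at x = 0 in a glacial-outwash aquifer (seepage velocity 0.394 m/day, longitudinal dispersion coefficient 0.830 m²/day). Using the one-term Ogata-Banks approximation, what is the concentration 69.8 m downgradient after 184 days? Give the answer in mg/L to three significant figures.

5.84 mg/L

For a continuous step input, C/C₀ ≈ ½·erfc((x−vt)/(2√(Dt))).
vt = 0.394 × 184 = 72.496 m and 2√(Dt) = 2√(0.830 × 184) = 24.72 m.
Argument (x−vt)/(2√(Dt)) = (69.8 − 72.496)/24.72 = -0.1091; ½·erfc(-0.1091) = 0.5613.
C = 10.4 × 0.5613 = 5.84 mg/L.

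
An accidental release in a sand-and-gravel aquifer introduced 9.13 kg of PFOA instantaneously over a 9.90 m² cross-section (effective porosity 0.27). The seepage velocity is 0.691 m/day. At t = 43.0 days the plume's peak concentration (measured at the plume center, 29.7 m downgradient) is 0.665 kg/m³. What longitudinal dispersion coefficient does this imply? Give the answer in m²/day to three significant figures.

At the plume center C_max = M/(n_e·A·√(4πDt)), so D = M²/(4πt·(n_e·A·C_max)²).
n_e·A·C_max = 0.27 × 9.90 × 0.665 = 1.778 kg/m.
D = 9.13²/(4π × 43.0 × 1.778²) = 0.0488 m²/day.

0.0488 m²/day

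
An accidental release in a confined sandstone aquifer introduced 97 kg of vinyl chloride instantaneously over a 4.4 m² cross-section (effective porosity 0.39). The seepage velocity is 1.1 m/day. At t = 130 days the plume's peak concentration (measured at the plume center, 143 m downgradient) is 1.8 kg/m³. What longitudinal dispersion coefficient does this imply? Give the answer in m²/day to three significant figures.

0.604 m²/day

At the plume center C_max = M/(n_e·A·√(4πDt)), so D = M²/(4πt·(n_e·A·C_max)²).
n_e·A·C_max = 0.39 × 4.4 × 1.8 = 3.089 kg/m.
D = 97²/(4π × 130 × 3.089²) = 0.604 m²/day.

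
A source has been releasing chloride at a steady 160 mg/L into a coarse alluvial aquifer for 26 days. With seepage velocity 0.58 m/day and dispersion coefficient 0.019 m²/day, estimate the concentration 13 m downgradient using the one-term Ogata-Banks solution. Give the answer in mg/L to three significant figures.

157 mg/L

For a continuous step input, C/C₀ ≈ ½·erfc((x−vt)/(2√(Dt))).
vt = 0.58 × 26 = 15.08 m and 2√(Dt) = 2√(0.019 × 26) = 1.406 m.
Argument (x−vt)/(2√(Dt)) = (13 − 15.08)/1.406 = -1.479; ½·erfc(-1.479) = 0.9818.
C = 160 × 0.9818 = 157 mg/L.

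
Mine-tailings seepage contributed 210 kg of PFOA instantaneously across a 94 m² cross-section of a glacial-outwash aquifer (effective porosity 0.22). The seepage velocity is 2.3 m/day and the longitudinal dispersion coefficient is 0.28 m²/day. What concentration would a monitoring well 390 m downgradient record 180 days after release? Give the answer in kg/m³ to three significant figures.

0.0232 kg/m³

For an instantaneous plane source, C(x,t) = M/(n_e·A·√(4πDt)) · exp(−(x−vt)²/(4Dt)), with n_e·A the pore (flow) area.
Plume center vt = 2.3 × 180 = 414 m, so the well at 390 m is 24 m upgradient of the peak.
√(4πDt) = 25.17 m, giving peak height M/(n_e·A·√(4πDt)) = 210/(0.22 × 94 × 25.17) = 0.4034 kg/m³.
(x−vt)²/(4Dt) = (-24)²/(4 × 0.28 × 180) = 2.857; exp(−2.857) = 0.05744.
C = 0.4034 × 0.05744 = 0.0232 kg/m³.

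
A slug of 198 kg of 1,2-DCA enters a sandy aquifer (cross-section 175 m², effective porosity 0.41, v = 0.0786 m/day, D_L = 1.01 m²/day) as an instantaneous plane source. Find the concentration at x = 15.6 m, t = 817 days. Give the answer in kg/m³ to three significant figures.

For an instantaneous plane source, C(x,t) = M/(n_e·A·√(4πDt)) · exp(−(x−vt)²/(4Dt)), with n_e·A the pore (flow) area.
Plume center vt = 0.0786 × 817 = 64.2162 m, so the well at 15.6 m is 48.6162 m upgradient of the peak.
√(4πDt) = 101.8 m, giving peak height M/(n_e·A·√(4πDt)) = 198/(0.41 × 175 × 101.8) = 0.02711 kg/m³.
(x−vt)²/(4Dt) = (-48.6162)²/(4 × 1.01 × 817) = 0.7161; exp(−0.7161) = 0.4887.
C = 0.02711 × 0.4887 = 0.0132 kg/m³.

0.0132 kg/m³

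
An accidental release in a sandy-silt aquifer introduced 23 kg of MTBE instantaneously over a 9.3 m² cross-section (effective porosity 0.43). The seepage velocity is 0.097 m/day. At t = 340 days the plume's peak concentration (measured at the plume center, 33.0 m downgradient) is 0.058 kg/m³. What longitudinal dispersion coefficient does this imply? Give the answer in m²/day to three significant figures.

2.30 m²/day

At the plume center C_max = M/(n_e·A·√(4πDt)), so D = M²/(4πt·(n_e·A·C_max)²).
n_e·A·C_max = 0.43 × 9.3 × 0.058 = 0.2319 kg/m.
D = 23²/(4π × 340 × 0.2319²) = 2.30 m²/day.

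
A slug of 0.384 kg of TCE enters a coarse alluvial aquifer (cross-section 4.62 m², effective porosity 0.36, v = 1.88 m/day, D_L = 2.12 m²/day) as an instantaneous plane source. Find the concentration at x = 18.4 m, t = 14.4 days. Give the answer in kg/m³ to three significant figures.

For an instantaneous plane source, C(x,t) = M/(n_e·A·√(4πDt)) · exp(−(x−vt)²/(4Dt)), with n_e·A the pore (flow) area.
Plume center vt = 1.88 × 14.4 = 27.072 m, so the well at 18.4 m is 8.672 m upgradient of the peak.
√(4πDt) = 19.59 m, giving peak height M/(n_e·A·√(4πDt)) = 0.384/(0.36 × 4.62 × 19.59) = 0.01179 kg/m³.
(x−vt)²/(4Dt) = (-8.672)²/(4 × 2.12 × 14.4) = 0.6159; exp(−0.6159) = 0.5402.
C = 0.01179 × 0.5402 = 0.00637 kg/m³.

0.00637 kg/m³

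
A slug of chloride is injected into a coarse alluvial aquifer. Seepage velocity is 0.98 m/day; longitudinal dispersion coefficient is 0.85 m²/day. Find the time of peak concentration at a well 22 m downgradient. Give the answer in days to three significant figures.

For the 1D instantaneous-source solution, setting ∂C/∂t = 0 at fixed x gives v²t² + 2Dt − x² = 0, so t = (√(D² + v²x²) − D)/v².
√(D² + v²x²) = √(0.85² + 0.98² × 22²) = 21.58; v² = 0.9604.
t = (21.58 − 0.85)/0.9604 = 21.6 days (vs. the pure-advection estimate x/v = 22.4 d).

21.6 days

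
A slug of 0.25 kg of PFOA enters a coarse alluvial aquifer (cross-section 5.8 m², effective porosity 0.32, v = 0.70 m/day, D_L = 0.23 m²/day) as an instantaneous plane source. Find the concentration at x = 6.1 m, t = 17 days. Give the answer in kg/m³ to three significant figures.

0.00224 kg/m³

For an instantaneous plane source, C(x,t) = M/(n_e·A·√(4πDt)) · exp(−(x−vt)²/(4Dt)), with n_e·A the pore (flow) area.
Plume center vt = 0.70 × 17 = 11.9 m, so the well at 6.1 m is 5.8 m upgradient of the peak.
√(4πDt) = 7.010 m, giving peak height M/(n_e·A·√(4πDt)) = 0.25/(0.32 × 5.8 × 7.010) = 0.01922 kg/m³.
(x−vt)²/(4Dt) = (-5.8)²/(4 × 0.23 × 17) = 2.151; exp(−2.151) = 0.1164.
C = 0.01922 × 0.1164 = 0.00224 kg/m³.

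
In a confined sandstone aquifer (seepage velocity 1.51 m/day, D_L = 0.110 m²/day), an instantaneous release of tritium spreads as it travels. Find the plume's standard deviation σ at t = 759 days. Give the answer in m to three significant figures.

Dispersive spreading gives a Gaussian with σ² = 2Dt; advection only shifts the center.
σ = √(2 × 0.110 × 759) = 12.9 m.

12.9 m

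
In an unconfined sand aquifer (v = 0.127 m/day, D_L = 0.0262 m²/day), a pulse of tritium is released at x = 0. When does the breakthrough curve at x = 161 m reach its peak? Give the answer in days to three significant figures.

1270 days

For the 1D instantaneous-source solution, setting ∂C/∂t = 0 at fixed x gives v²t² + 2Dt − x² = 0, so t = (√(D² + v²x²) − D)/v².
√(D² + v²x²) = √(0.0262² + 0.127² × 161²) = 20.45; v² = 0.016129.
t = (20.45 − 0.0262)/0.016129 = 1270 days (vs. the pure-advection estimate x/v = 1270 d).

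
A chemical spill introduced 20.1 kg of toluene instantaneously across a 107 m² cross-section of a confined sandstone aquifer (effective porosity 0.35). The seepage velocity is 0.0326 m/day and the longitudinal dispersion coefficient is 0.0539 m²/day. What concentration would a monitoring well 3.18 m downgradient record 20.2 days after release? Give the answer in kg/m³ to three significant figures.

For an instantaneous plane source, C(x,t) = M/(n_e·A·√(4πDt)) · exp(−(x−vt)²/(4Dt)), with n_e·A the pore (flow) area.
Plume center vt = 0.0326 × 20.2 = 0.65852 m, so the well at 3.18 m is 2.52148 m downgradient of the peak.
√(4πDt) = 3.699 m, giving peak height M/(n_e·A·√(4πDt)) = 20.1/(0.35 × 107 × 3.699) = 0.1451 kg/m³.
(x−vt)²/(4Dt) = (2.52148)²/(4 × 0.0539 × 20.2) = 1.460; exp(−1.460) = 0.2322.
C = 0.1451 × 0.2322 = 0.0337 kg/m³.

0.0337 kg/m³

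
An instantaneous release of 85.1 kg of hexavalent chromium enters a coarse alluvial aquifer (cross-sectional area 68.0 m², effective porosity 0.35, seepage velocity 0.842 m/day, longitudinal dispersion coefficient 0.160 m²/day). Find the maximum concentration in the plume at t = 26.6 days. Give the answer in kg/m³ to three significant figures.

The peak of an instantaneous 1D plume sits at x = vt; there the Gaussian factor is 1 and C_max = M/(n_e·A·√(4πDt)), where n_e·A is the pore area the mass is dissolved in.
√(4πDt) = √(4π × 0.160 × 26.6) = 7.313 m, so C_max = 85.1/(0.35 × 68.0 × 7.313) = 0.489 kg/m³.

0.489 kg/m³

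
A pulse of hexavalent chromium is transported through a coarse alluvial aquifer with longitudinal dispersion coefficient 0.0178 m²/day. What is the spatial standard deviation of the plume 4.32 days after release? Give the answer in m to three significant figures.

Dispersive spreading gives a Gaussian with σ² = 2Dt; advection only shifts the center.
σ = √(2 × 0.0178 × 4.32) = 0.392 m.

0.392 m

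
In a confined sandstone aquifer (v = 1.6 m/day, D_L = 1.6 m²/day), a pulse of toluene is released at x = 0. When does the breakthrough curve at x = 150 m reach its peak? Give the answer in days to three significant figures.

93.1 days

For the 1D instantaneous-source solution, setting ∂C/∂t = 0 at fixed x gives v²t² + 2Dt − x² = 0, so t = (√(D² + v²x²) − D)/v².
√(D² + v²x²) = √(1.6² + 1.6² × 150²) = 240.0; v² = 2.56.
t = (240.0 − 1.6)/2.56 = 93.1 days (vs. the pure-advection estimate x/v = 93.8 d).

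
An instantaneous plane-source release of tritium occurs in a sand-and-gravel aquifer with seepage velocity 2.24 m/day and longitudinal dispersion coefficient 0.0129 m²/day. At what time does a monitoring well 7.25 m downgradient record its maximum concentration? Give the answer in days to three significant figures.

3.23 days

For the 1D instantaneous-source solution, setting ∂C/∂t = 0 at fixed x gives v²t² + 2Dt − x² = 0, so t = (√(D² + v²x²) − D)/v².
√(D² + v²x²) = √(0.0129² + 2.24² × 7.25²) = 16.24; v² = 5.0176.
t = (16.24 − 0.0129)/5.0176 = 3.23 days (vs. the pure-advection estimate x/v = 3.24 d).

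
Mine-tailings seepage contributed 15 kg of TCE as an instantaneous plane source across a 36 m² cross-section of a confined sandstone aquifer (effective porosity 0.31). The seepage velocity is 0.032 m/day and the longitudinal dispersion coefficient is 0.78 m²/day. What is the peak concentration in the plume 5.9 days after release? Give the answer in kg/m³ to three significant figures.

0.177 kg/m³

The peak of an instantaneous 1D plume sits at x = vt; there the Gaussian factor is 1 and C_max = M/(n_e·A·√(4πDt)), where n_e·A is the pore area the mass is dissolved in.
√(4πDt) = √(4π × 0.78 × 5.9) = 7.605 m, so C_max = 15/(0.31 × 36 × 7.605) = 0.177 kg/m³.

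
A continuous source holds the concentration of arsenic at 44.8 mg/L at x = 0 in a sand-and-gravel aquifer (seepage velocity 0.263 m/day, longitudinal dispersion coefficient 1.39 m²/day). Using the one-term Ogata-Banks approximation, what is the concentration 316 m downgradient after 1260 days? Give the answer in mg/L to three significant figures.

27.0 mg/L

For a continuous step input, C/C₀ ≈ ½·erfc((x−vt)/(2√(Dt))).
vt = 0.263 × 1260 = 331.38 m and 2√(Dt) = 2√(1.39 × 1260) = 83.70 m.
Argument (x−vt)/(2√(Dt)) = (316 − 331.38)/83.70 = -0.1838; ½·erfc(-0.1838) = 0.6025.
C = 44.8 × 0.6025 = 27.0 mg/L.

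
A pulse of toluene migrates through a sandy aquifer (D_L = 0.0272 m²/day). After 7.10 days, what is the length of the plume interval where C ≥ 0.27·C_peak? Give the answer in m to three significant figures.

2.01 m

The plume is Gaussian with σ = √(2Dt) = √(2 × 0.0272 × 7.10) = 0.6215 m.
C/C_peak = exp(−Δx²/(2σ²)) = 0.27 ⇒ Δx = σ·√(−2 ln 0.27) = 0.6215 × 1.618 = 1.006 m.
Width = 2Δx = 2.01 m.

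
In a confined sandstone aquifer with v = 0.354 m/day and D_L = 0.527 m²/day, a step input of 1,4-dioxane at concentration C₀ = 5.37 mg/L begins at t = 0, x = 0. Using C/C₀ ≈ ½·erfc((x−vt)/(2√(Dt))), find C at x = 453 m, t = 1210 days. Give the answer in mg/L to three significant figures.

1.32 mg/L

For a continuous step input, C/C₀ ≈ ½·erfc((x−vt)/(2√(Dt))).
vt = 0.354 × 1210 = 428.34 m and 2√(Dt) = 2√(0.527 × 1210) = 50.50 m.
Argument (x−vt)/(2√(Dt)) = (453 − 428.34)/50.50 = 0.4883; ½·erfc(0.4883) = 0.2449.
C = 5.37 × 0.2449 = 1.32 mg/L.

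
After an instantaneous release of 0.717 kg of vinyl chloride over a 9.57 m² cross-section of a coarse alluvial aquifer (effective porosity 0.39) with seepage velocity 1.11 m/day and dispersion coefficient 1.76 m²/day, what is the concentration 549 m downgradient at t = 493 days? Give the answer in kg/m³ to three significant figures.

0.00184 kg/m³

For an instantaneous plane source, C(x,t) = M/(n_e·A·√(4πDt)) · exp(−(x−vt)²/(4Dt)), with n_e·A the pore (flow) area.
Plume center vt = 1.11 × 493 = 547.23 m, so the well at 549 m is 1.77 m downgradient of the peak.
√(4πDt) = 104.4 m, giving peak height M/(n_e·A·√(4πDt)) = 0.717/(0.39 × 9.57 × 104.4) = 0.001840 kg/m³.
(x−vt)²/(4Dt) = (1.77)²/(4 × 1.76 × 493) = 0.0009027; exp(−0.0009027) = 0.9991.
C = 0.001840 × 0.9991 = 0.00184 kg/m³.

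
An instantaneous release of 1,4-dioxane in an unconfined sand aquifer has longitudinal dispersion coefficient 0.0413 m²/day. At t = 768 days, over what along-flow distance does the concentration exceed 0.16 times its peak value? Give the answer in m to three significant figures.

30.5 m

The plume is Gaussian with σ = √(2Dt) = √(2 × 0.0413 × 768) = 7.965 m.
C/C_peak = exp(−Δx²/(2σ²)) = 0.16 ⇒ Δx = σ·√(−2 ln 0.16) = 7.965 × 1.914 = 15.25 m.
Width = 2Δx = 30.5 m.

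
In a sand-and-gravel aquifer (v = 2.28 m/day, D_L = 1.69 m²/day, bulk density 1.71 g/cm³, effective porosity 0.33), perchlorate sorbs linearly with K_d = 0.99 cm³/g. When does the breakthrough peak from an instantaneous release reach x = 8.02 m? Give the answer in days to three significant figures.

19.7 days

Retardation factor R = 1 + ρ_b·K_d/n = 1 + 1.71 × 0.99/0.33 = 6.130.
Sorption retards both mechanisms: v_R = v/R = 0.3719 m/day, D_R = D/R = 0.2757 m²/day.
Peak time from v_R²t² + 2D_R t − x² = 0: t = (√(D_R² + v_R²x²) − D_R)/v_R².
√(D_R² + v_R²x²) = √(0.2757² + 0.3719² × 8.02²) = 2.995; v_R² = 0.1383.
t = (2.995 − 0.2757)/0.1383 = 19.7 days.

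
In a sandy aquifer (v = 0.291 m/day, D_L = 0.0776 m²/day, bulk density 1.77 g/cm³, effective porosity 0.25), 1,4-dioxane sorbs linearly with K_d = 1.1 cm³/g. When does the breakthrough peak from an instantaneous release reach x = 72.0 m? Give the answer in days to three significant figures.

Retardation factor R = 1 + ρ_b·K_d/n = 1 + 1.77 × 1.1/0.25 = 8.788.
Sorption retards both mechanisms: v_R = v/R = 0.03311 m/day, D_R = D/R = 0.008830 m²/day.
Peak time from v_R²t² + 2D_R t − x² = 0: t = (√(D_R² + v_R²x²) − D_R)/v_R².
√(D_R² + v_R²x²) = √(0.008830² + 0.03311² × 72.0²) = 2.384; v_R² = 0.001096.
t = (2.384 − 0.008830)/0.001096 = 2170 days.

2170 days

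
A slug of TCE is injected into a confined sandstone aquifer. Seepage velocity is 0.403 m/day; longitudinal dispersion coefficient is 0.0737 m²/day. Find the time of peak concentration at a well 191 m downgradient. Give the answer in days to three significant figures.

473 days

For the 1D instantaneous-source solution, setting ∂C/∂t = 0 at fixed x gives v²t² + 2Dt − x² = 0, so t = (√(D² + v²x²) − D)/v².
√(D² + v²x²) = √(0.0737² + 0.403² × 191²) = 76.97; v² = 0.162409.
t = (76.97 − 0.0737)/0.162409 = 473 days (vs. the pure-advection estimate x/v = 474 d).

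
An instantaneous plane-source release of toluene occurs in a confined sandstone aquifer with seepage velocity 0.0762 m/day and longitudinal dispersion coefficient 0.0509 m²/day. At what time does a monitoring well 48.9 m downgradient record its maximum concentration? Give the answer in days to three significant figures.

633 days

For the 1D instantaneous-source solution, setting ∂C/∂t = 0 at fixed x gives v²t² + 2Dt − x² = 0, so t = (√(D² + v²x²) − D)/v².
√(D² + v²x²) = √(0.0509² + 0.0762² × 48.9²) = 3.727; v² = 0.00580644.
t = (3.727 − 0.0509)/0.00580644 = 633 days (vs. the pure-advection estimate x/v = 642 d).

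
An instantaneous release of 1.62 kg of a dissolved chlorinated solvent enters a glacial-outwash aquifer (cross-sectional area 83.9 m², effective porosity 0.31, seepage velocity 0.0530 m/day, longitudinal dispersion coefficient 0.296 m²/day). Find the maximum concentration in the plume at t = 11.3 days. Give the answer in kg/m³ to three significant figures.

0.00961 kg/m³

The peak of an instantaneous 1D plume sits at x = vt; there the Gaussian factor is 1 and C_max = M/(n_e·A·√(4πDt)), where n_e·A is the pore area the mass is dissolved in.
√(4πDt) = √(4π × 0.296 × 11.3) = 6.483 m, so C_max = 1.62/(0.31 × 83.9 × 6.483) = 0.00961 kg/m³.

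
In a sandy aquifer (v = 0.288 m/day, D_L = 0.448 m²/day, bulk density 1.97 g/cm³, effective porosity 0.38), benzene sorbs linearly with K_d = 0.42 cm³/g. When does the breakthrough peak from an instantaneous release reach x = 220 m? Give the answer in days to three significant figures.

Retardation factor R = 1 + ρ_b·K_d/n = 1 + 1.97 × 0.42/0.38 = 3.177.
Sorption retards both mechanisms: v_R = v/R = 0.09065 m/day, D_R = D/R = 0.1410 m²/day.
Peak time from v_R²t² + 2D_R t − x² = 0: t = (√(D_R² + v_R²x²) − D_R)/v_R².
√(D_R² + v_R²x²) = √(0.1410² + 0.09065² × 220²) = 19.94; v_R² = 0.008217.
t = (19.94 − 0.1410)/0.008217 = 2410 days.

2410 days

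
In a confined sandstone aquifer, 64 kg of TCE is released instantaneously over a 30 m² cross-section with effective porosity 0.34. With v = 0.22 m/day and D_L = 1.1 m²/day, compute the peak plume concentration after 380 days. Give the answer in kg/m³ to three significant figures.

The peak of an instantaneous 1D plume sits at x = vt; there the Gaussian factor is 1 and C_max = M/(n_e·A·√(4πDt)), where n_e·A is the pore area the mass is dissolved in.
√(4πDt) = √(4π × 1.1 × 380) = 72.48 m, so C_max = 64/(0.34 × 30 × 72.48) = 0.0866 kg/m³.

0.0866 kg/m³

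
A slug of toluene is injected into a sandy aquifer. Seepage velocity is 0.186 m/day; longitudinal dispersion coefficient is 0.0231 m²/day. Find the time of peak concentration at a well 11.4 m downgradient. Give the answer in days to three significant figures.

60.6 days

For the 1D instantaneous-source solution, setting ∂C/∂t = 0 at fixed x gives v²t² + 2Dt − x² = 0, so t = (√(D² + v²x²) − D)/v².
√(D² + v²x²) = √(0.0231² + 0.186² × 11.4²) = 2.121; v² = 0.034596.
t = (2.121 − 0.0231)/0.034596 = 60.6 days (vs. the pure-advection estimate x/v = 61.3 d).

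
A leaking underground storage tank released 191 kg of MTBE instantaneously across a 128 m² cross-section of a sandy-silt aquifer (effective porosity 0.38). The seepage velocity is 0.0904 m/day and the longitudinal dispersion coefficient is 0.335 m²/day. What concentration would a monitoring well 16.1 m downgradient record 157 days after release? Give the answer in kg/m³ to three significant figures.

For an instantaneous plane source, C(x,t) = M/(n_e·A·√(4πDt)) · exp(−(x−vt)²/(4Dt)), with n_e·A the pore (flow) area.
Plume center vt = 0.0904 × 157 = 14.1928 m, so the well at 16.1 m is 1.9072 m downgradient of the peak.
√(4πDt) = 25.71 m, giving peak height M/(n_e·A·√(4πDt)) = 191/(0.38 × 128 × 25.71) = 0.1527 kg/m³.
(x−vt)²/(4Dt) = (1.9072)²/(4 × 0.335 × 157) = 0.01729; exp(−0.01729) = 0.9829.
C = 0.1527 × 0.9829 = 0.150 kg/m³.

0.150 kg/m³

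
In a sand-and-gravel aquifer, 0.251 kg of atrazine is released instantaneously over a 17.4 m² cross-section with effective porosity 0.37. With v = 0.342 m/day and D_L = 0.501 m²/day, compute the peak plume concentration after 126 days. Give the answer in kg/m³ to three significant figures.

The peak of an instantaneous 1D plume sits at x = vt; there the Gaussian factor is 1 and C_max = M/(n_e·A·√(4πDt)), where n_e·A is the pore area the mass is dissolved in.
√(4πDt) = √(4π × 0.501 × 126) = 28.16 m, so C_max = 0.251/(0.37 × 17.4 × 28.16) = 0.00138 kg/m³.

0.00138 kg/m³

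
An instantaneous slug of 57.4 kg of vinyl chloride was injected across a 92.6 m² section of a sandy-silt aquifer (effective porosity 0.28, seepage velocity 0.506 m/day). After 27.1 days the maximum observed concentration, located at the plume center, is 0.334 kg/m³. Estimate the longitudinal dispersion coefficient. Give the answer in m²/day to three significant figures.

At the plume center C_max = M/(n_e·A·√(4πDt)), so D = M²/(4πt·(n_e·A·C_max)²).
n_e·A·C_max = 0.28 × 92.6 × 0.334 = 8.660 kg/m.
D = 57.4²/(4π × 27.1 × 8.660²) = 0.129 m²/day.

0.129 m²/day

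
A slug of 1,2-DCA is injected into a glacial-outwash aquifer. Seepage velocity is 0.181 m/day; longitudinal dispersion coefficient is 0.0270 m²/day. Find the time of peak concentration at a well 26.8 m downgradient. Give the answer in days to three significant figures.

For the 1D instantaneous-source solution, setting ∂C/∂t = 0 at fixed x gives v²t² + 2Dt − x² = 0, so t = (√(D² + v²x²) − D)/v².
√(D² + v²x²) = √(0.0270² + 0.181² × 26.8²) = 4.851; v² = 0.032761.
t = (4.851 − 0.0270)/0.032761 = 147 days (vs. the pure-advection estimate x/v = 148 d).

147 days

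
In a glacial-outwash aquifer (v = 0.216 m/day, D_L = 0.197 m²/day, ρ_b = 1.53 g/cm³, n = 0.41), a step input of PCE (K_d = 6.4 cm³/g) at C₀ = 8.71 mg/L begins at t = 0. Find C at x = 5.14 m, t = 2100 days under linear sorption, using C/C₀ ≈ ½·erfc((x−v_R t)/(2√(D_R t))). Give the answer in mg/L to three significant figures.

Retardation factor R = 1 + ρ_b·K_d/n = 1 + 1.53 × 6.4/0.41 = 24.88.
Sorption retards both mechanisms: v_R = v/R = 0.008682 m/day, D_R = D/R = 0.007918 m²/day.
v_R·t = 0.008682 × 2100 = 18.2322 m; 2√(D_R t) = 8.155 m; argument = (5.14 − 18.2322)/8.155 = -1.605.
C = C₀ × ½·erfc(-1.605) = 8.71 × 0.9884 = 8.61 mg/L.

8.61 mg/L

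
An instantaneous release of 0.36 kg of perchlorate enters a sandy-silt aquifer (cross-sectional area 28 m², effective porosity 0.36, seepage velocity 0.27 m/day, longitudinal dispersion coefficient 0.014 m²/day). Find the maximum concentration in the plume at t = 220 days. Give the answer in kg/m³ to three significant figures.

0.00574 kg/m³

The peak of an instantaneous 1D plume sits at x = vt; there the Gaussian factor is 1 and C_max = M/(n_e·A·√(4πDt)), where n_e·A is the pore area the mass is dissolved in.
√(4πDt) = √(4π × 0.014 × 220) = 6.221 m, so C_max = 0.36/(0.36 × 28 × 6.221) = 0.00574 kg/m³.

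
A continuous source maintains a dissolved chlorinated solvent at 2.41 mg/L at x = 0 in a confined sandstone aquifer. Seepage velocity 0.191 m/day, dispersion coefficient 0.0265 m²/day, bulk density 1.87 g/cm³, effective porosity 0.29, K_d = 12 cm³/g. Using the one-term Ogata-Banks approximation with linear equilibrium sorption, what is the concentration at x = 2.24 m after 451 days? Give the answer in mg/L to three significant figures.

0.0468 mg/L

Retardation factor R = 1 + ρ_b·K_d/n = 1 + 1.87 × 12/0.29 = 78.38.
Sorption retards both mechanisms: v_R = v/R = 0.002437 m/day, D_R = D/R = 0.0003381 m²/day.
v_R·t = 0.002437 × 451 = 1.099087 m; 2√(D_R t) = 0.7810 m; argument = (2.24 − 1.099087)/0.7810 = 1.461.
C = C₀ × ½·erfc(1.461) = 2.41 × 0.01941 = 0.0468 mg/L.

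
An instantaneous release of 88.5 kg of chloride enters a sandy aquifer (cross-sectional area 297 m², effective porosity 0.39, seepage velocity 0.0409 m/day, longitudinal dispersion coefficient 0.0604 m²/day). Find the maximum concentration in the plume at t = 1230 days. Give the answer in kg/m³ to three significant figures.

The peak of an instantaneous 1D plume sits at x = vt; there the Gaussian factor is 1 and C_max = M/(n_e·A·√(4πDt)), where n_e·A is the pore area the mass is dissolved in.
√(4πDt) = √(4π × 0.0604 × 1230) = 30.55 m, so C_max = 88.5/(0.39 × 297 × 30.55) = 0.0250 kg/m³.

0.0250 kg/m³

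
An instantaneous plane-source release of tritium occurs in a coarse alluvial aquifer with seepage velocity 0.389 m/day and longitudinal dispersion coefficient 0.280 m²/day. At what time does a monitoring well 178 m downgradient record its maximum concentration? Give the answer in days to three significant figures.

For the 1D instantaneous-source solution, setting ∂C/∂t = 0 at fixed x gives v²t² + 2Dt − x² = 0, so t = (√(D² + v²x²) − D)/v².
√(D² + v²x²) = √(0.280² + 0.389² × 178²) = 69.24; v² = 0.151321.
t = (69.24 − 0.280)/0.151321 = 456 days (vs. the pure-advection estimate x/v = 458 d).

456 days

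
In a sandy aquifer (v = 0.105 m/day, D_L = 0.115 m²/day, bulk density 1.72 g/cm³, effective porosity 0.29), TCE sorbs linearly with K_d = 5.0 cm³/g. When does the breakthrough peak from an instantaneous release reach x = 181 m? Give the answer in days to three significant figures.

52500 days

Retardation factor R = 1 + ρ_b·K_d/n = 1 + 1.72 × 5.0/0.29 = 30.66.
Sorption retards both mechanisms: v_R = v/R = 0.003425 m/day, D_R = D/R = 0.003751 m²/day.
Peak time from v_R²t² + 2D_R t − x² = 0: t = (√(D_R² + v_R²x²) − D_R)/v_R².
√(D_R² + v_R²x²) = √(0.003751² + 0.003425² × 181²) = 0.6199; v_R² = 1.173e-05.
t = (0.6199 − 0.003751)/1.173e-05 = 52500 days.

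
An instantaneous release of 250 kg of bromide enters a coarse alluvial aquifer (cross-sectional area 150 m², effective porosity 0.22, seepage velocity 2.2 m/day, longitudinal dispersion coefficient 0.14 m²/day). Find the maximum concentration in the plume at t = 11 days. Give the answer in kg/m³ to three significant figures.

1.72 kg/m³

The peak of an instantaneous 1D plume sits at x = vt; there the Gaussian factor is 1 and C_max = M/(n_e·A·√(4πDt)), where n_e·A is the pore area the mass is dissolved in.
√(4πDt) = √(4π × 0.14 × 11) = 4.399 m, so C_max = 250/(0.22 × 150 × 4.399) = 1.72 kg/m³.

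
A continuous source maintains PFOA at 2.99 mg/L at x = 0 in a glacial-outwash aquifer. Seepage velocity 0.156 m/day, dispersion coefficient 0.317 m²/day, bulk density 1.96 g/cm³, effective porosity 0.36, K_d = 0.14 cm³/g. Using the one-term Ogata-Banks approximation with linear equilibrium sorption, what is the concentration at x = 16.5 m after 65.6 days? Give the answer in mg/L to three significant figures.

Retardation factor R = 1 + ρ_b·K_d/n = 1 + 1.96 × 0.14/0.36 = 1.762.
Sorption retards both mechanisms: v_R = v/R = 0.08854 m/day, D_R = D/R = 0.1799 m²/day.
v_R·t = 0.08854 × 65.6 = 5.808224 m; 2√(D_R t) = 6.871 m; argument = (16.5 − 5.808224)/6.871 = 1.556.
C = C₀ × ½·erfc(1.556) = 2.99 × 0.01389 = 0.0415 mg/L.

0.0415 mg/L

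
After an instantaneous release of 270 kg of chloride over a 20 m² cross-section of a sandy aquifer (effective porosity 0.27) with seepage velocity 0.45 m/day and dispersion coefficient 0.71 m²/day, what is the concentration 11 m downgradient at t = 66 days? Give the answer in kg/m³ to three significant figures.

For an instantaneous plane source, C(x,t) = M/(n_e·A·√(4πDt)) · exp(−(x−vt)²/(4Dt)), with n_e·A the pore (flow) area.
Plume center vt = 0.45 × 66 = 29.7 m, so the well at 11 m is 18.7 m upgradient of the peak.
√(4πDt) = 24.27 m, giving peak height M/(n_e·A·√(4πDt)) = 270/(0.27 × 20 × 24.27) = 2.060 kg/m³.
(x−vt)²/(4Dt) = (-18.7)²/(4 × 0.71 × 66) = 1.866; exp(−1.866) = 0.1547.
C = 2.060 × 0.1547 = 0.319 kg/m³.

0.319 kg/m³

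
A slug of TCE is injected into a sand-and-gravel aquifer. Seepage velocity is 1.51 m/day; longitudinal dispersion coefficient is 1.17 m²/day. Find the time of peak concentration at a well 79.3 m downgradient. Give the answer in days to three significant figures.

For the 1D instantaneous-source solution, setting ∂C/∂t = 0 at fixed x gives v²t² + 2Dt − x² = 0, so t = (√(D² + v²x²) − D)/v².
√(D² + v²x²) = √(1.17² + 1.51² × 79.3²) = 119.7; v² = 2.2801.
t = (119.7 − 1.17)/2.2801 = 52.0 days (vs. the pure-advection estimate x/v = 52.5 d).

52.0 days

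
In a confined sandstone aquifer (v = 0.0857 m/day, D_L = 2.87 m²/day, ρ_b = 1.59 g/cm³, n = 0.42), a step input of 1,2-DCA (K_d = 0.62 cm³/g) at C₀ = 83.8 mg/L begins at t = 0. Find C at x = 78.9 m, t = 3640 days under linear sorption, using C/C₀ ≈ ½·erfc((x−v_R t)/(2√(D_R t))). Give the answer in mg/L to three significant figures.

Retardation factor R = 1 + ρ_b·K_d/n = 1 + 1.59 × 0.62/0.42 = 3.347.
Sorption retards both mechanisms: v_R = v/R = 0.02561 m/day, D_R = D/R = 0.8575 m²/day.
v_R·t = 0.02561 × 3640 = 93.2204 m; 2√(D_R t) = 111.7 m; argument = (78.9 − 93.2204)/111.7 = -0.1282.
C = C₀ × ½·erfc(-0.1282) = 83.8 × 0.5719 = 47.9 mg/L.

47.9 mg/L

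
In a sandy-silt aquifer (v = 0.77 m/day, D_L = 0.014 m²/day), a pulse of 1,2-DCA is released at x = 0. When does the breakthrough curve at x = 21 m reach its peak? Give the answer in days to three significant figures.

For the 1D instantaneous-source solution, setting ∂C/∂t = 0 at fixed x gives v²t² + 2Dt − x² = 0, so t = (√(D² + v²x²) − D)/v².
√(D² + v²x²) = √(0.014² + 0.77² × 21²) = 16.17; v² = 0.5929.
t = (16.17 − 0.014)/0.5929 = 27.2 days (vs. the pure-advection estimate x/v = 27.3 d).

27.2 days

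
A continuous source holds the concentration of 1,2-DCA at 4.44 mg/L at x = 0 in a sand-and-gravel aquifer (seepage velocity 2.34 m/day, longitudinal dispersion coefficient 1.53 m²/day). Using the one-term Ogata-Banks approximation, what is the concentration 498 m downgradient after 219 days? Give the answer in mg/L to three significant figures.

For a continuous step input, C/C₀ ≈ ½·erfc((x−vt)/(2√(Dt))).
vt = 2.34 × 219 = 512.46 m and 2√(Dt) = 2√(1.53 × 219) = 36.61 m.
Argument (x−vt)/(2√(Dt)) = (498 − 512.46)/36.61 = -0.3950; ½·erfc(-0.3950) = 0.7118.
C = 4.44 × 0.7118 = 3.16 mg/L.

3.16 mg/L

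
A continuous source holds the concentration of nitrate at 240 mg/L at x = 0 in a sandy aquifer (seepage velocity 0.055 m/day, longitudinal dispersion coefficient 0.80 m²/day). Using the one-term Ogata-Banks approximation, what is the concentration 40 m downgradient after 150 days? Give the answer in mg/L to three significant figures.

4.85 mg/L

For a continuous step input, C/C₀ ≈ ½·erfc((x−vt)/(2√(Dt))).
vt = 0.055 × 150 = 8.25 m and 2√(Dt) = 2√(0.80 × 150) = 21.91 m.
Argument (x−vt)/(2√(Dt)) = (40 − 8.25)/21.91 = 1.449; ½·erfc(1.449) = 0.02022.
C = 240 × 0.02022 = 4.85 mg/L.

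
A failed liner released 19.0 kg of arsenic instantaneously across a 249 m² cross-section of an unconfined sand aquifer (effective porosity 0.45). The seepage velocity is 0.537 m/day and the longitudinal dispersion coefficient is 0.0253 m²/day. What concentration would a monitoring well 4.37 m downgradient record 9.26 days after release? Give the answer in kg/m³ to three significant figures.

0.0671 kg/m³

For an instantaneous plane source, C(x,t) = M/(n_e·A·√(4πDt)) · exp(−(x−vt)²/(4Dt)), with n_e·A the pore (flow) area.
Plume center vt = 0.537 × 9.26 = 4.97262 m, so the well at 4.37 m is 0.60262 m upgradient of the peak.
√(4πDt) = 1.716 m, giving peak height M/(n_e·A·√(4πDt)) = 19.0/(0.45 × 249 × 1.716) = 0.09882 kg/m³.
(x−vt)²/(4Dt) = (-0.60262)²/(4 × 0.0253 × 9.26) = 0.3875; exp(−0.3875) = 0.6788.
C = 0.09882 × 0.6788 = 0.0671 kg/m³.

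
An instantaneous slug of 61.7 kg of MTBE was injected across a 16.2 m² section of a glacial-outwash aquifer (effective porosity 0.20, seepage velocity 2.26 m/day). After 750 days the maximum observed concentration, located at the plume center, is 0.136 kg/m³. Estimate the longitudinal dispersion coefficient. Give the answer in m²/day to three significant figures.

2.08 m²/day

At the plume center C_max = M/(n_e·A·√(4πDt)), so D = M²/(4πt·(n_e·A·C_max)²).
n_e·A·C_max = 0.20 × 16.2 × 0.136 = 0.4406 kg/m.
D = 61.7²/(4π × 750 × 0.4406²) = 2.08 m²/day.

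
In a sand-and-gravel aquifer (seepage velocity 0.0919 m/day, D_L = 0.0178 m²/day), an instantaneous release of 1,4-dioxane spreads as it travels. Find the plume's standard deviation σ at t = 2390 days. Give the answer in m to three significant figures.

Dispersive spreading gives a Gaussian with σ² = 2Dt; advection only shifts the center.
σ = √(2 × 0.0178 × 2390) = 9.22 m.

9.22 m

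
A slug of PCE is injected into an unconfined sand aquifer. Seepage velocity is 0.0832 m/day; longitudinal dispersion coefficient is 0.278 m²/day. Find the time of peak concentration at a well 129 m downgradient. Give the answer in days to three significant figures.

1510 days

For the 1D instantaneous-source solution, setting ∂C/∂t = 0 at fixed x gives v²t² + 2Dt − x² = 0, so t = (√(D² + v²x²) − D)/v².
√(D² + v²x²) = √(0.278² + 0.0832² × 129²) = 10.74; v² = 0.00692224.
t = (10.74 − 0.278)/0.00692224 = 1510 days (vs. the pure-advection estimate x/v = 1550 d).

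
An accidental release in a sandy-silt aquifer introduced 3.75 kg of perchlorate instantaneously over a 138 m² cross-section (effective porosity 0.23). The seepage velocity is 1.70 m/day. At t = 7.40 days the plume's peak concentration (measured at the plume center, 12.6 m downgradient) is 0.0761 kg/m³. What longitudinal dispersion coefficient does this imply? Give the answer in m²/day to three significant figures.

At the plume center C_max = M/(n_e·A·√(4πDt)), so D = M²/(4πt·(n_e·A·C_max)²).
n_e·A·C_max = 0.23 × 138 × 0.0761 = 2.415 kg/m.
D = 3.75²/(4π × 7.40 × 2.415²) = 0.0259 m²/day.

0.0259 m²/day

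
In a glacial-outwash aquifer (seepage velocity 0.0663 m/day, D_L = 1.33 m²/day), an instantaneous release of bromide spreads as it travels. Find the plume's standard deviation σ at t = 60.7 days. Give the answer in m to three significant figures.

12.7 m

Dispersive spreading gives a Gaussian with σ² = 2Dt; advection only shifts the center.
σ = √(2 × 1.33 × 60.7) = 12.7 m.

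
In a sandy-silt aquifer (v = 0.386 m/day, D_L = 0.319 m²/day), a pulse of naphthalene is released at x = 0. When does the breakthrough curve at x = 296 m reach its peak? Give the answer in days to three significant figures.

765 days

For the 1D instantaneous-source solution, setting ∂C/∂t = 0 at fixed x gives v²t² + 2Dt − x² = 0, so t = (√(D² + v²x²) − D)/v².
√(D² + v²x²) = √(0.319² + 0.386² × 296²) = 114.3; v² = 0.148996.
t = (114.3 − 0.319)/0.148996 = 765 days (vs. the pure-advection estimate x/v = 767 d).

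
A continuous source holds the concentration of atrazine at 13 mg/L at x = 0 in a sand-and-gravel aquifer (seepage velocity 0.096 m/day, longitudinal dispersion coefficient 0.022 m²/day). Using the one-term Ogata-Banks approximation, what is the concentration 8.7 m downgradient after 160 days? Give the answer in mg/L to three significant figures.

12.9 mg/L

For a continuous step input, C/C₀ ≈ ½·erfc((x−vt)/(2√(Dt))).
vt = 0.096 × 160 = 15.36 m and 2√(Dt) = 2√(0.022 × 160) = 3.752 m.
Argument (x−vt)/(2√(Dt)) = (8.7 − 15.36)/3.752 = -1.775; ½·erfc(-1.775) = 0.9940.
C = 13 × 0.9940 = 12.9 mg/L.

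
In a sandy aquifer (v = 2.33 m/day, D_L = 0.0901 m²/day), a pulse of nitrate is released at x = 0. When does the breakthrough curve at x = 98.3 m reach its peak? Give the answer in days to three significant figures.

42.2 days

For the 1D instantaneous-source solution, setting ∂C/∂t = 0 at fixed x gives v²t² + 2Dt − x² = 0, so t = (√(D² + v²x²) − D)/v².
√(D² + v²x²) = √(0.0901² + 2.33² × 98.3²) = 229.0; v² = 5.4289.
t = (229.0 − 0.0901)/5.4289 = 42.2 days (vs. the pure-advection estimate x/v = 42.2 d).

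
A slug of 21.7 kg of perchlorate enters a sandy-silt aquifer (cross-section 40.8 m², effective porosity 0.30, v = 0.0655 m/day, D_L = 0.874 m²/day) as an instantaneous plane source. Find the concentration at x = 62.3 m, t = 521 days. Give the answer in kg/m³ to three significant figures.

For an instantaneous plane source, C(x,t) = M/(n_e·A·√(4πDt)) · exp(−(x−vt)²/(4Dt)), with n_e·A the pore (flow) area.
Plume center vt = 0.0655 × 521 = 34.1255 m, so the well at 62.3 m is 28.1745 m downgradient of the peak.
√(4πDt) = 75.64 m, giving peak height M/(n_e·A·√(4πDt)) = 21.7/(0.30 × 40.8 × 75.64) = 0.02344 kg/m³.
(x−vt)²/(4Dt) = (28.1745)²/(4 × 0.874 × 521) = 0.4358; exp(−0.4358) = 0.6467.
C = 0.02344 × 0.6467 = 0.0152 kg/m³.

0.0152 kg/m³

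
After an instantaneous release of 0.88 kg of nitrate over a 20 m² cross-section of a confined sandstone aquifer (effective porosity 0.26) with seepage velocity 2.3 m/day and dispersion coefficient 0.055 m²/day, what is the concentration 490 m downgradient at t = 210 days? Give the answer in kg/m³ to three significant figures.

For an instantaneous plane source, C(x,t) = M/(n_e·A·√(4πDt)) · exp(−(x−vt)²/(4Dt)), with n_e·A the pore (flow) area.
Plume center vt = 2.3 × 210 = 483 m, so the well at 490 m is 7 m downgradient of the peak.
√(4πDt) = 12.05 m, giving peak height M/(n_e·A·√(4πDt)) = 0.88/(0.26 × 20 × 12.05) = 0.01404 kg/m³.
(x−vt)²/(4Dt) = (7)²/(4 × 0.055 × 210) = 1.061; exp(−1.061) = 0.3461.
C = 0.01404 × 0.3461 = 0.00486 kg/m³.

0.00486 kg/m³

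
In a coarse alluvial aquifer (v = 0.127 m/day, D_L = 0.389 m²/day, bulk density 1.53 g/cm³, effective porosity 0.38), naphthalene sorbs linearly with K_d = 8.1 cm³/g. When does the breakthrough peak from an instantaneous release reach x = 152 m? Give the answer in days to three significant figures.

39400 days

Retardation factor R = 1 + ρ_b·K_d/n = 1 + 1.53 × 8.1/0.38 = 33.61.
Sorption retards both mechanisms: v_R = v/R = 0.003779 m/day, D_R = D/R = 0.01157 m²/day.
Peak time from v_R²t² + 2D_R t − x² = 0: t = (√(D_R² + v_R²x²) − D_R)/v_R².
√(D_R² + v_R²x²) = √(0.01157² + 0.003779² × 152²) = 0.5745; v_R² = 1.428e-05.
t = (0.5745 − 0.01157)/1.428e-05 = 39400 days.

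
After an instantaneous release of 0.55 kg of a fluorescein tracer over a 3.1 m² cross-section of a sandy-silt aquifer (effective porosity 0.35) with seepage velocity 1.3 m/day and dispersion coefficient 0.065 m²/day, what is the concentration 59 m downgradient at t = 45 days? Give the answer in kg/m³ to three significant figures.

For an instantaneous plane source, C(x,t) = M/(n_e·A·√(4πDt)) · exp(−(x−vt)²/(4Dt)), with n_e·A the pore (flow) area.
Plume center vt = 1.3 × 45 = 58.5 m, so the well at 59 m is 0.5 m downgradient of the peak.
√(4πDt) = 6.063 m, giving peak height M/(n_e·A·√(4πDt)) = 0.55/(0.35 × 3.1 × 6.063) = 0.08361 kg/m³.
(x−vt)²/(4Dt) = (0.5)²/(4 × 0.065 × 45) = 0.02137; exp(−0.02137) = 0.9789.
C = 0.08361 × 0.9789 = 0.0818 kg/m³.

0.0818 kg/m³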